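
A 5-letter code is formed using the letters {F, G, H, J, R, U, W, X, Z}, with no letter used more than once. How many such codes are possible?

With no repetition, fill the 5 letters in order: 9 choices, then 8, down to 5.
That product is 9 × 8 × 7 × 6 × 5 = 15120.

15120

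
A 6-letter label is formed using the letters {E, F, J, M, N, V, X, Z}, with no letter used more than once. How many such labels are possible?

With no repetition, fill the 6 letters in order: 8 choices, then 7, down to 3.
That product is 8 × 7 × 6 × 5 × 4 × 3 = 20160.

20160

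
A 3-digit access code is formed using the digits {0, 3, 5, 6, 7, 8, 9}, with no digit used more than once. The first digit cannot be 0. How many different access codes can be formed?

The first digit has 7−1 = 6 choices (anything except 0).
The remaining 2 digits are filled from the other 6 symbols without repetition: 6 × 5 = 30.
Total: 6 × 30 = 180.

180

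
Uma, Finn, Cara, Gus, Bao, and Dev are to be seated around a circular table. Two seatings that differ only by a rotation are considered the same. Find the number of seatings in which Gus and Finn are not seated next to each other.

All circular seatings of 6 people number (5)! = 120.
Those with Gus next to Finn: fuse the pair into one unit and seat 5 units around a circle — 2·(4)! = 48.
Subtracting, 120 − 48 = 72.

72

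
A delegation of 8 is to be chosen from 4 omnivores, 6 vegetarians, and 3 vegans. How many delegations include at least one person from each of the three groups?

Unrestricted: C(13,8) = 1287 ways to pick any 8 of the 13.
Subtract selections that omit an entire group: no omnivores → C(9,8) = 9; no vegetarians → C(7,8) = 0; no vegans → C(10,8) = 45.
Add back selections omitting two groups (i.e. drawn from a single group): C(4,8) + C(6,8) + C(3,8) = 0.
By inclusion–exclusion: 1287 − 54 + 0 = 1233.

1233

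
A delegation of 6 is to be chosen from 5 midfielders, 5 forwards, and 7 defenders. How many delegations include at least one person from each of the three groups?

10325

With no constraint there are C(17,6) = 12376 possible selections.
Selections missing a whole group: no midfielders → C(12,6) = 924; no forwards → C(12,6) = 924; no defenders → C(10,6) = 210.
Add back selections omitting two groups (i.e. drawn from a single group): C(5,6) + C(5,6) + C(7,6) = 7.
By inclusion–exclusion: 12376 − 2058 + 7 = 10325.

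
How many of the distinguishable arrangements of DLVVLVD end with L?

Fix L in the last position and arrange the remaining 6 letters.
Those 6 letters have D appearing twice and V appearing 3 times, giving (6)!/(3!·2!) = 60.

60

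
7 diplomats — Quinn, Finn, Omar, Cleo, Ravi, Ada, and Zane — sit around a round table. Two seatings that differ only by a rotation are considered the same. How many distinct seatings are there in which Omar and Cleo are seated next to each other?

240

Glue Omar and Cleo into a block (2 internal orders). Seating 6 units around a circle gives (5)! arrangements.
So 2 × (5)! = 2 × 120 = 240.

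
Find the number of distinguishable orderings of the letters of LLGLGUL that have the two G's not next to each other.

There are 7!/(4!·2!) = 105 arrangements of LLGLGUL in total.
Arrangements with the G's together: treat GG as one letter, giving (6)!/(4!) = 30.
Subtracting, 105 − 30 = 75 arrangements keep the G's apart.

75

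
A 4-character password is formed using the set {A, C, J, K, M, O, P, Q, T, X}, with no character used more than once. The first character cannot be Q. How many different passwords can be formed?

4536

The first character has 10−1 = 9 choices (anything except Q).
The remaining 3 characters are filled from the other 9 symbols without repetition: 9 × 8 × 7 = 504.
Total: 9 × 504 = 4536.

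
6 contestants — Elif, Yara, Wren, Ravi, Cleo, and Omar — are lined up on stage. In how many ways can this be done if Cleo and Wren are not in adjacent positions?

480

Of the 6! = 720 arrangements, those with Cleo and Wren adjacent number 2 × 5! = 240 (treat the pair as a block with 2 internal orders).
Complementary counting: 720 − 240 = 480.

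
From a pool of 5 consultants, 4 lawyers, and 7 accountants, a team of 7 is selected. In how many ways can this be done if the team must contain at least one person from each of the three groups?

10283

Unrestricted: C(16,7) = 11440 ways to pick any 7 of the 16.
Subtract selections that omit an entire group: no consultants → C(11,7) = 330; no lawyers → C(12,7) = 792; no accountants → C(9,7) = 36.
Add back selections omitting two groups (i.e. drawn from a single group): C(5,7) + C(4,7) + C(7,7) = 1.
By inclusion–exclusion: 11440 − 1158 + 1 = 10283.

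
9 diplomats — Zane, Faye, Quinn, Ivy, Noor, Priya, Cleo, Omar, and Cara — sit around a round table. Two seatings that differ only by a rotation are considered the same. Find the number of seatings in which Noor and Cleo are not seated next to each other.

All circular seatings of 9 people number (8)! = 40320.
Those with Noor next to Cleo: fuse the pair into one unit and seat 8 units around a circle — 2·(7)! = 10080.
Subtracting, 40320 − 10080 = 30240.

30240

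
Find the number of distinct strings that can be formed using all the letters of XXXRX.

5

The 5 letters of XXXRX have repeats: X appearing 4 times.
Dividing 5! = 120 by 4! = 24 for the repeated letters gives 5.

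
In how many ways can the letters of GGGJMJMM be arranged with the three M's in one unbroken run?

60

Treat the 3 copies of M as a single block. The multiset to arrange is then {MMM, G, G, G, J, J}, 6 items in all.
That gives (6)!/(3!·2!) = 60 arrangements.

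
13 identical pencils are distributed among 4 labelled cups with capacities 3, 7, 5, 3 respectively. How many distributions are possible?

48

By stars and bars, unrestricted non-negative solutions to x_1+…+x_4 = 13 number C(13+3,3) = 560.
Subtract solutions that violate a single cap (substitute x_i' = x_i − (cap_i+1)): x_1 ≥ 4 gives C(12,3) = 220; x_2 ≥ 8 gives C(8,3) = 56; x_3 ≥ 6 gives C(10,3) = 120; x_4 ≥ 4 gives C(12,3) = 220. Together 616.
Add back pairs where two caps are both exceeded: 4 + 20 + 56 + 0 + 4 + 20 = 104.
By inclusion–exclusion the count is 560 − 616 + 104 = 48.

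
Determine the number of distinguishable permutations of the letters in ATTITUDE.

ATTITUDE has 8 letters with T appearing 3 times.
The number of distinct arrangements is 8!/(3!) = 40320/6 = 6720.

6720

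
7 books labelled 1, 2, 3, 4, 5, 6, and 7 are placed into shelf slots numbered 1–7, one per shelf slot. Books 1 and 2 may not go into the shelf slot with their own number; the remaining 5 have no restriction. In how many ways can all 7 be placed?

3720

Let Aᵢ (for i ∈ {1, 2}) be the placements that put book i in its forbidden shelf slot. Any j of these fix j positions, leaving (7−j)! ways to fill the rest, and there are C(2,j) ways to pick which j.
By inclusion–exclusion, the number of valid placements is Σ_{j=0}^{2} (−1)^j C(2,j)·(7−j)!.
Computing: 5040 − 1440 + 120 = 3720.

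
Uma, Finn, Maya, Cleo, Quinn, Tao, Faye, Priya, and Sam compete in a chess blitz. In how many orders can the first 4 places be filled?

There are 9 choices for 1st place, 8 for 2nd, and so on down to 6 for position 4.
That gives 9 × 8 × 7 × 6 = 3024.

3024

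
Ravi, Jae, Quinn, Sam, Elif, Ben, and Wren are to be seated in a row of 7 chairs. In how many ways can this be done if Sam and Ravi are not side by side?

3600

There are 7! = 5040 arrangements in all. If Sam and Ravi are adjacent, merging them into one block gives 2·(6)! = 1440 arrangements.
So 5040 − 1440 = 3600 arrangements keep them apart.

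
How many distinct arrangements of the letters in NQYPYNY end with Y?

Fix Y in the last position and arrange the remaining 6 letters.
Those 6 letters have N appearing twice and Y appearing twice, giving (6)!/(2!·2!) = 180.

180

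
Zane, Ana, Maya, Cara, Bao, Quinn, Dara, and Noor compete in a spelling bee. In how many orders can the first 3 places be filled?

336

There are 8 choices for 1st place, 7 for 2nd, and 6 for 3rd.
That gives 8 × 7 × 6 = 336.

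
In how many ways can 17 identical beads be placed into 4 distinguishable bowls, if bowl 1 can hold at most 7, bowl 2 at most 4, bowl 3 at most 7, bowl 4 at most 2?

19

Ignoring the caps, the number of non-negative solutions to x_1+…+x_4 = 17 is C(20,3) = 1140.
Subtract solutions that violate a single cap (substitute x_i' = x_i − (cap_i+1)): x_1 ≥ 8 gives C(12,3) = 220; x_2 ≥ 5 gives C(15,3) = 455; x_3 ≥ 8 gives C(12,3) = 220; x_4 ≥ 3 gives C(17,3) = 680. Together 1575.
Add back pairs where two caps are both exceeded: 35 + 4 + 84 + 35 + 220 + 84 = 462.
Subtract triples: 0 + 4 + 0 + 4 = 8.
By inclusion–exclusion the count is 1140 − 1575 + 462 − 8 = 19.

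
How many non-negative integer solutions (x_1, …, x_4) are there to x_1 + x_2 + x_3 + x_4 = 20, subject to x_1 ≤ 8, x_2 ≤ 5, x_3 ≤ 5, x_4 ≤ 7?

56

Without the upper bounds there are C(23,3) = 1771 ways to split 20 among 4 variables.
Subtract solutions that violate a single cap (substitute x_i' = x_i − (cap_i+1)): x_1 ≥ 9 gives C(14,3) = 364; x_2 ≥ 6 gives C(17,3) = 680; x_3 ≥ 6 gives C(17,3) = 680; x_4 ≥ 8 gives C(15,3) = 455. Together 2179.
Add back pairs where two caps are both exceeded: 56 + 56 + 20 + 165 + 84 + 84 = 465.
Subtract triples: 0 + 0 + 0 + 1 = 1.
By inclusion–exclusion the count is 1771 − 2179 + 465 − 1 = 56.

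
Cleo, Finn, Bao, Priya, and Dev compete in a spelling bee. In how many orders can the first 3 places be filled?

60

This is an ordered selection of 3 from 5: P(5,3).
That gives 5 × 4 × 3 = 60.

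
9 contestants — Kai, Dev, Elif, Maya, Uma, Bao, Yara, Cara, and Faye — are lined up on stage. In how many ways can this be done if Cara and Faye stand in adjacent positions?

80640

Place the 7 others and the Cara-Faye pair as 8 objects in a line; the pair has 2 internal arrangements.
That gives 2 × 8! = 2 × 40320 = 80640.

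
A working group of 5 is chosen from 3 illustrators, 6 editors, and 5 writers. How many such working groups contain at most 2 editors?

Split by how many editors are chosen (0 through 2).
Sum: C(6,0)·C(8,5) + C(6,1)·C(8,4) + C(6,2)·C(8,3) = 56 + 420 + 840 = 1316.

1316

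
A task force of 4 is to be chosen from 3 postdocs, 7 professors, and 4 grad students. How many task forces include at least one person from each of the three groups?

With no constraint there are C(14,4) = 1001 possible selections.
Selections missing a whole group: no postdocs → C(11,4) = 330; no professors → C(7,4) = 35; no grad students → C(10,4) = 210.
Add back selections omitting two groups (i.e. drawn from a single group): C(3,4) + C(7,4) + C(4,4) = 36.
By inclusion–exclusion: 1001 − 575 + 36 = 462.

462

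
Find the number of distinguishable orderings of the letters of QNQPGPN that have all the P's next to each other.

180

Treat the 2 copies of P as a single block. The multiset to arrange is then {PP, G, N, N, Q, Q}, 6 items in all.
That gives (6)!/(2!·2!) = 180 arrangements.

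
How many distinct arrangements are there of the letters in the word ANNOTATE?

5040

Letter multiplicities in ANNOTATE: A×2, E×1, N×2, O×1, T×2.
So there are 8! / (2!·2!·2!) = 5040 distinguishable arrangements.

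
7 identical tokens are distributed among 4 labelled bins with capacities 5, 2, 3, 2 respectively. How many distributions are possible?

Without the upper bounds there are C(10,3) = 120 ways to split 7 among 4 bins.
Subtract solutions that violate a single cap (substitute x_i' = x_i − (cap_i+1)): x_1 ≥ 6 gives C(4,3) = 4; x_2 ≥ 3 gives C(7,3) = 35; x_3 ≥ 4 gives C(6,3) = 20; x_4 ≥ 3 gives C(7,3) = 35. Together 94.
Add back pairs where two caps are both exceeded: 0 + 0 + 0 + 1 + 4 + 1 = 6.
By inclusion–exclusion the count is 120 − 94 + 6 = 32.

32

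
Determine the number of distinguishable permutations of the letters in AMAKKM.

Letter multiplicities in AMAKKM: A×2, K×2, M×2.
The number of distinct arrangements is 6!/(2!·2!·2!) = 720/8 = 90.

90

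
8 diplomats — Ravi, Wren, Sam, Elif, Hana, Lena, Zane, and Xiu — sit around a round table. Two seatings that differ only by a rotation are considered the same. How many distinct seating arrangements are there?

5040

Fix one person's seat to break rotational symmetry; the remaining 7 people can be arranged in (7)! = 5040 ways.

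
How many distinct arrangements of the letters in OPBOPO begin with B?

10

With the first slot taken by B, it remains to arrange the other 5 letters (OPOPO).
Those 5 letters have O appearing 3 times and P appearing twice, giving (5)!/(3!·2!) = 10.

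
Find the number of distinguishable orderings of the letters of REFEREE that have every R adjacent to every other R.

Treat the 2 copies of R as a single block. The multiset to arrange is then {RR, E, E, E, E, F}, 6 items in all.
That gives (6)!/(4!) = 30 arrangements.

30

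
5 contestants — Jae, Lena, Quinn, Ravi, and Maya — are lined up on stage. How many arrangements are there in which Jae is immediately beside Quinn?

Place the 3 others and the Jae-Quinn pair as 4 objects in a line; the pair has 2 internal arrangements.
So the count is 2·(4)! = 48.

48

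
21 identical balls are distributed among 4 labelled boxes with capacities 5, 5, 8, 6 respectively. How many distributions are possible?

Without the upper bounds there are C(24,3) = 2024 ways to split 21 among 4 boxes.
Subtract solutions that violate a single cap (substitute x_i' = x_i − (cap_i+1)): x_1 ≥ 6 gives C(18,3) = 816; x_2 ≥ 6 gives C(18,3) = 816; x_3 ≥ 9 gives C(15,3) = 455; x_4 ≥ 7 gives C(17,3) = 680. Together 2767.
Add back pairs where two caps are both exceeded: 220 + 84 + 165 + 84 + 165 + 56 = 774.
Subtract triples: 1 + 10 + 0 + 0 = 11.
By inclusion–exclusion the count is 2024 − 2767 + 774 − 11 = 20.

20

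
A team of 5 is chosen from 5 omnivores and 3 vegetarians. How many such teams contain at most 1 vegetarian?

16

Split by how many vegetarians are chosen (0 through 1).
Sum: C(3,0)·C(5,5) + C(3,1)·C(5,4) = 1 + 15 = 16.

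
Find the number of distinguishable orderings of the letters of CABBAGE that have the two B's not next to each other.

900

There are 7!/(2!·2!) = 1260 arrangements of CABBAGE in total.
Arrangements with the B's together: treat BB as one letter, giving (6)!/(2!) = 360.
Hence 1260 − 360 = 900.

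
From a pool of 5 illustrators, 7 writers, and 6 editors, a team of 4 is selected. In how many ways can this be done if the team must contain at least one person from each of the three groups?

With no constraint there are C(18,4) = 3060 possible selections.
Selections missing a whole group: no illustrators → C(13,4) = 715; no writers → C(11,4) = 330; no editors → C(12,4) = 495.
Add back selections omitting two groups (i.e. drawn from a single group): C(5,4) + C(7,4) + C(6,4) = 55.
By inclusion–exclusion: 3060 − 1540 + 55 = 1575.

1575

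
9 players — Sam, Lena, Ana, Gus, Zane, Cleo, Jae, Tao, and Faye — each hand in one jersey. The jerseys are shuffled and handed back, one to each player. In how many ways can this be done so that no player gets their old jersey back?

133496

This is the derangement count D_9: permutations of 9 items with no fixed point.
By inclusion–exclusion this is Σ_{j=0}^{9} (−1)^j C(9,j)·(9−j)!.
Computing: 362880 − 362880 + 181440 − 60480 + 15120 − 3024 + 504 − 72 + 9 − 1 = 133496.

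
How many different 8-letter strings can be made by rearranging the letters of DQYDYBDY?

1120

DQYDYBDY has 8 letters with D appearing 3 times and Y appearing 3 times.
Dividing 8! = 40320 by 3!·3! = 36 for the repeated letters gives 1120.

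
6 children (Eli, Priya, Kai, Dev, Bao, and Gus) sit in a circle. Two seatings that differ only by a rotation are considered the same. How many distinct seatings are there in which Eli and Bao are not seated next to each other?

72

Without the restriction there are (5)! = 120 seatings.
Those with Eli next to Bao: fuse the pair into one unit and seat 5 units around a circle — 2·(4)! = 48.
Subtracting, 120 − 48 = 72.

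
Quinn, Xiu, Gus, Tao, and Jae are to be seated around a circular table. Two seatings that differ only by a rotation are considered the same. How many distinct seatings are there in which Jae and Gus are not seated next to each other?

Without the restriction there are (4)! = 24 seatings.
Those with Jae next to Gus: fuse the pair into one unit and seat 4 units around a circle — 2·(3)! = 12.
Subtracting, 24 − 12 = 12.

12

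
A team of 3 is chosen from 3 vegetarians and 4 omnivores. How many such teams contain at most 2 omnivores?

Split by how many omnivores are chosen (0 through 2).
Sum: C(4,0)·C(3,3) + C(4,1)·C(3,2) + C(4,2)·C(3,1) = 1 + 12 + 18 = 31.

31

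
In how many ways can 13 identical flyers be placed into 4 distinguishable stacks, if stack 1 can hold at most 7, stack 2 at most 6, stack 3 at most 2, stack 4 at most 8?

By stars and bars, unrestricted non-negative solutions to x_1+…+x_4 = 13 number C(13+3,3) = 560.
Subtract solutions that violate a single cap (substitute x_i' = x_i − (cap_i+1)): x_1 ≥ 8 gives C(8,3) = 56; x_2 ≥ 7 gives C(9,3) = 84; x_3 ≥ 3 gives C(13,3) = 286; x_4 ≥ 9 gives C(7,3) = 35. Together 461.
Add back pairs where two caps are both exceeded: 0 + 10 + 0 + 20 + 0 + 4 = 34.
By inclusion–exclusion the count is 560 − 461 + 34 = 133.

133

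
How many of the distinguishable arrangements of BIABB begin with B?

12

Fix B in the first position and arrange the remaining 4 letters.
Those 4 letters have B appearing twice, giving (4)!/(2!) = 12.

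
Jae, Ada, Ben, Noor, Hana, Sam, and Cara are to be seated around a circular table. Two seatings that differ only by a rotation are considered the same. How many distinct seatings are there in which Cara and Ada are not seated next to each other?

480

Without the restriction there are (6)! = 720 seatings.
Seatings with Cara beside Ada: treat them as a block with 2 internal orders, giving 2 × (5)! = 240.
Subtracting, 720 − 240 = 480.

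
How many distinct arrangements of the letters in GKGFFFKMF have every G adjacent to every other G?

840

Treat the 2 copies of G as a single block. The multiset to arrange is then {GG, F, F, F, F, K, K, M}, 8 items in all.
That gives (8)!/(4!·2!) = 840 arrangements.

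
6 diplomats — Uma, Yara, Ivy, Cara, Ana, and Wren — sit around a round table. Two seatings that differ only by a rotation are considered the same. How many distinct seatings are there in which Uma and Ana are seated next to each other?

48

Treat {Uma, Ana} as one unit (2 internal orders) and seat the resulting 5 units around the table: (4)! circular arrangements.
So 2 × (4)! = 2 × 24 = 48.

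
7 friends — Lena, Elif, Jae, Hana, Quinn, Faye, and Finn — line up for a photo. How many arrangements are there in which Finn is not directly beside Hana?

There are 7! = 5040 arrangements in all. If Finn and Hana are adjacent, merging them into one block gives 2·(6)! = 1440 arrangements.
So 5040 − 1440 = 3600 arrangements keep them apart.

3600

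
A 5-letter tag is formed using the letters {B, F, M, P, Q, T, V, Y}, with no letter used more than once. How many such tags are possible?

Choose and order 5 of the 8 symbols: the first letter has 8 options, the next 7, and so on down to 4.
That product is 8 × 7 × 6 × 5 × 4 = 6720.

6720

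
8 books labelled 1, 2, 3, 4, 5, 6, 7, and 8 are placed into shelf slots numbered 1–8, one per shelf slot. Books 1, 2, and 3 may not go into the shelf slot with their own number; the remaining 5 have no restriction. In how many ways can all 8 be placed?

27240

Let Aᵢ (for i ∈ {1, 2, 3}) be the placements that put book i in its forbidden shelf slot. Any j of these fix j positions, leaving (8−j)! ways to fill the rest, and there are C(3,j) ways to pick which j.
By inclusion–exclusion, the number of valid placements is Σ_{j=0}^{3} (−1)^j C(3,j)·(8−j)!.
Computing: 40320 − 15120 + 2160 − 120 = 27240.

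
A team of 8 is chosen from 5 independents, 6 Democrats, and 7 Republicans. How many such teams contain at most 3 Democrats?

34947

Split by how many Democrats are chosen (0 through 3).
Sum: C(6,0)·C(12,8) + C(6,1)·C(12,7) + C(6,2)·C(12,6) + C(6,3)·C(12,5) = 495 + 4752 + 13860 + 15840 = 34947.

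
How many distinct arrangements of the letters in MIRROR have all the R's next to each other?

24

Treat the 3 copies of R as a single block. The multiset to arrange is then {RRR, I, M, O}, 4 items in all.
All 4 items are distinct, so there are (4)! = 24 arrangements.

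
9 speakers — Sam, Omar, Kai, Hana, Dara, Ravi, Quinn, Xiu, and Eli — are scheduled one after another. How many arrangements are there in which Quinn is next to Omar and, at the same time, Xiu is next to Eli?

20160

Treat {Quinn,Omar} as one block (2 orders) and {Xiu,Eli} as another (2 orders).
That leaves 7 units to arrange: 2 × 2 × 7! = 4 × 5040 = 20160.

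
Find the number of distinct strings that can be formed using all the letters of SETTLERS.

5040

SETTLERS has 8 letters with E appearing twice, S appearing twice, and T appearing twice.
The number of distinct arrangements is 8!/(2!·2!·2!) = 40320/8 = 5040.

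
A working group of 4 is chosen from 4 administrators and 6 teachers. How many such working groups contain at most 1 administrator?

Split by how many administrators are chosen (0 through 1).
Sum: C(4,0)·C(6,4) + C(4,1)·C(6,3) = 15 + 80 = 95.

95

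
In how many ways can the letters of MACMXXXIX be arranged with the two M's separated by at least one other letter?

Total arrangements of MACMXXXIX: 9!/(4!·2!) = 7560.
If the two M's are adjacent, glue them into one block, leaving 8 items to arrange: (8)!/(4!) = 1680 ways.
Hence 7560 − 1680 = 5880.

5880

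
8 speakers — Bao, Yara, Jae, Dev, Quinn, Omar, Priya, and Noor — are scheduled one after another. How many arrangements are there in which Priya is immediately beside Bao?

10080

Treat {Priya, Bao} as a single unit. There are 7 units to order, and the pair itself can be ordered 2 ways.
That gives 2 × 7! = 2 × 5040 = 10080.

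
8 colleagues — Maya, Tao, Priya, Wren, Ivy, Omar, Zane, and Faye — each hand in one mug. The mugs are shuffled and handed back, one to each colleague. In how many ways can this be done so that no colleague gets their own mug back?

Count assignments avoiding every fixed point. For any j of the 8 colleagues fixed to their own mug, the other 8−j can be arranged in (8−j)! ways.
By inclusion–exclusion this is Σ_{j=0}^{8} (−1)^j C(8,j)·(8−j)!.
Computing: 40320 − 40320 + 20160 − 6720 + 1680 − 336 + 56 − 8 + 1 = 14833.

14833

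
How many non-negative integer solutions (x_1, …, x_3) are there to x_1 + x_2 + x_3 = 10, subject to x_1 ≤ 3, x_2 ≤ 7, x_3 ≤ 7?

Ignoring the caps, the number of non-negative solutions to x_1+…+x_3 = 10 is C(12,2) = 66.
Subtract solutions that violate a single cap (substitute x_i' = x_i − (cap_i+1)): x_1 ≥ 4 gives C(8,2) = 28; x_2 ≥ 8 gives C(4,2) = 6; x_3 ≥ 8 gives C(4,2) = 6. Together 40.
No two caps can be exceeded simultaneously, so the pair terms are all 0.
By inclusion–exclusion the count is 66 − 40 + 0 = 26.

26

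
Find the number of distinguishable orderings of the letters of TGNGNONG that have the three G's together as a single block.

Treat the 3 copies of G as a single block. The multiset to arrange is then {GGG, N, N, N, O, T}, 6 items in all.
That gives (6)!/(3!) = 120 arrangements.

120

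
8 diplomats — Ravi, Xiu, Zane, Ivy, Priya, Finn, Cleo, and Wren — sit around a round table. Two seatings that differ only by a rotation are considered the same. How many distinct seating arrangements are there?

Seat Ravi anywhere (absorbing the rotational symmetry), then permute the other 7: (7)! = 5040.

5040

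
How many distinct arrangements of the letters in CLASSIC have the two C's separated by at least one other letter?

900

There are 7!/(2!·2!) = 1260 arrangements of CLASSIC in total.
If the two C's are adjacent, glue them into one block, leaving 6 items to arrange: (6)!/(2!) = 360 ways.
Hence 1260 − 360 = 900.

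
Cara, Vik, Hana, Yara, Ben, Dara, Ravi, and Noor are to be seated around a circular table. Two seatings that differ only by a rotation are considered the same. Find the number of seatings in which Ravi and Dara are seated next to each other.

1440

Glue Ravi and Dara into a block (2 internal orders). Seating 7 units around a circle gives (6)! arrangements.
So 2 × (6)! = 2 × 720 = 1440.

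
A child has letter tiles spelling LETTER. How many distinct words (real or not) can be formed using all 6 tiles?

180

The 6 letters of LETTER have repeats: E appearing twice and T appearing twice.
The number of distinct arrangements is 6!/(2!·2!) = 720/4 = 180.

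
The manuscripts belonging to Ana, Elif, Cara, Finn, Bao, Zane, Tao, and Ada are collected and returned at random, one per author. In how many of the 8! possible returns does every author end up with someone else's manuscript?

Let Aᵢ be the assignments in which author i gets their own manuscript. We want the size of the complement of A₁∪…∪A_8.
By inclusion–exclusion this is Σ_{j=0}^{8} (−1)^j C(8,j)·(8−j)!.
Computing: 40320 − 40320 + 20160 − 6720 + 1680 − 336 + 56 − 8 + 1 = 14833.

14833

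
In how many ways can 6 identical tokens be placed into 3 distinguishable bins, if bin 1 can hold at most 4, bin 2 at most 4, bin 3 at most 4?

19

Without the upper bounds there are C(8,2) = 28 ways to split 6 among 3 bins.
Subtract solutions that violate a single cap (substitute x_i' = x_i − (cap_i+1)): x_1 ≥ 5 gives C(3,2) = 3; x_2 ≥ 5 gives C(3,2) = 3; x_3 ≥ 5 gives C(3,2) = 3. Together 9.
No two caps can be exceeded simultaneously, so the pair terms are all 0.
By inclusion–exclusion the count is 28 − 9 + 0 = 19.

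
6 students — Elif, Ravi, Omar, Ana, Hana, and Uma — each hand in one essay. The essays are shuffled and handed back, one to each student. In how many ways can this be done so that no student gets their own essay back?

This is the derangement count D_6: permutations of 6 items with no fixed point.
By inclusion–exclusion this is Σ_{j=0}^{6} (−1)^j C(6,j)·(6−j)!.
Computing: 720 − 720 + 360 − 120 + 30 − 6 + 1 = 265.

265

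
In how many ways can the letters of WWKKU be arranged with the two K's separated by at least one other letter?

18

There are 5!/(2!·2!) = 30 arrangements of WWKKU in total.
If the two K's are adjacent, glue them into one block, leaving 4 items to arrange: (4)!/(2!) = 12 ways.
Subtracting, 30 − 12 = 18 arrangements keep the K's apart.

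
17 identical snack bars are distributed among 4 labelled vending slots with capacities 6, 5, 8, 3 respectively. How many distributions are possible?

52

By stars and bars, unrestricted non-negative solutions to x_1+…+x_4 = 17 number C(17+3,3) = 1140.
Subtract solutions that violate a single cap (substitute x_i' = x_i − (cap_i+1)): x_1 ≥ 7 gives C(13,3) = 286; x_2 ≥ 6 gives C(14,3) = 364; x_3 ≥ 9 gives C(11,3) = 165; x_4 ≥ 4 gives C(16,3) = 560. Together 1375.
Add back pairs where two caps are both exceeded: 35 + 4 + 84 + 10 + 120 + 35 = 288.
Subtract triples: 0 + 1 + 0 + 0 = 1.
By inclusion–exclusion the count is 1140 − 1375 + 288 − 1 = 52.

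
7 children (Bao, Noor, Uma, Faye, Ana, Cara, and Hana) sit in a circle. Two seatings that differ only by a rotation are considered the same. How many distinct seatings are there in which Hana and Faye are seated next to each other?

Glue Hana and Faye into a block (2 internal orders). Seating 6 units around a circle gives (5)! arrangements.
So 2 × (5)! = 2 × 120 = 240.

240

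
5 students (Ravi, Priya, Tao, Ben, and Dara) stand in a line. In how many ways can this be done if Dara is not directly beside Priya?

There are 5! = 120 arrangements in all. If Dara and Priya are adjacent, merging them into one block gives 2·(4)! = 48 arrangements.
So 120 − 48 = 72 arrangements keep them apart.

72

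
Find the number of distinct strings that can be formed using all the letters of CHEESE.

Letter multiplicities in CHEESE: C×1, E×3, H×1, S×1.
The number of distinct arrangements is 6!/(3!) = 720/6 = 120.

120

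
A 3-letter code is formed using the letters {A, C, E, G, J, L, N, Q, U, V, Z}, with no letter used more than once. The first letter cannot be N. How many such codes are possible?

The first letter has 11−1 = 10 choices (anything except N).
The remaining 2 letters are filled from the other 10 symbols without repetition: 10 × 9 = 90.
Total: 10 × 90 = 900.

900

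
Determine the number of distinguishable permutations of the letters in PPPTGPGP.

The 8 letters of PPPTGPGP have repeats: G appearing twice and P appearing 5 times.
The number of distinct arrangements is 8!/(5!·2!) = 40320/240 = 168.

168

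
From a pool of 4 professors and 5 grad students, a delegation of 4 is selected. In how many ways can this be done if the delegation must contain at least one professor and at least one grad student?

120

Total 4-person selections from all 9: C(9,4) = 126.
Selections missing a whole group: no professors → C(5,4) = 5; no grad students → C(4,4) = 1.
Both groups omitted at once is impossible, so 126 − 6 = 120.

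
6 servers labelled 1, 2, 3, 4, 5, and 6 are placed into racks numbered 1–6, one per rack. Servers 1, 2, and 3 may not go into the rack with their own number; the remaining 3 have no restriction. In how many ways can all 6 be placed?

426

Let Aᵢ (for i ∈ {1, 2, 3}) be the placements that put server i in its forbidden rack. Any j of these fix j positions, leaving (6−j)! ways to fill the rest, and there are C(3,j) ways to pick which j.
By inclusion–exclusion, the number of valid placements is Σ_{j=0}^{3} (−1)^j C(3,j)·(6−j)!.
Computing: 720 − 360 + 72 − 6 = 426.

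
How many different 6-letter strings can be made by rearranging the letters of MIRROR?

Letter multiplicities in MIRROR: I×1, M×1, O×1, R×3.
The number of distinct arrangements is 6!/(3!) = 720/6 = 120.

120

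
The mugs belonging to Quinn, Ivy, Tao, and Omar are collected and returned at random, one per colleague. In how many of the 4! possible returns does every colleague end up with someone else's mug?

Count assignments avoiding every fixed point. For any j of the 4 colleagues fixed to their own mug, the other 4−j can be arranged in (4−j)! ways.
By inclusion–exclusion this is Σ_{j=0}^{4} (−1)^j C(4,j)·(4−j)!.
Computing: 24 − 24 + 12 − 4 + 1 = 9.

9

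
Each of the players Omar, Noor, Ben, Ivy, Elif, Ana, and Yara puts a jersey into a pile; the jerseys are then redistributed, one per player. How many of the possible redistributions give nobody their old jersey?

1854

Count assignments avoiding every fixed point. For any j of the 7 players fixed to their old jersey, the other 7−j can be arranged in (7−j)! ways.
By inclusion–exclusion this is Σ_{j=0}^{7} (−1)^j C(7,j)·(7−j)!.
Computing: 5040 − 5040 + 2520 − 840 + 210 − 42 + 7 − 1 = 1854.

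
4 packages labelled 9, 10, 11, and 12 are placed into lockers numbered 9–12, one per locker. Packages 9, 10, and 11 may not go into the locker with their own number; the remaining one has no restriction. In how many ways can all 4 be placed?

Let Aᵢ (for i ∈ {9, 10, 11}) be the placements that put package i in its forbidden locker. Any j of these fix j positions, leaving (4−j)! ways to fill the rest, and there are C(3,j) ways to pick which j.
By inclusion–exclusion, the number of valid placements is Σ_{j=0}^{3} (−1)^j C(3,j)·(4−j)!.
Computing: 24 − 18 + 6 − 1 = 11.

11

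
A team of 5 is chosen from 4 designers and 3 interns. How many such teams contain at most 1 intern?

Split by how many interns are chosen (0 through 1).
Sum: C(3,0)·C(4,5) + C(3,1)·C(4,4) = 0 + 3 = 3.

3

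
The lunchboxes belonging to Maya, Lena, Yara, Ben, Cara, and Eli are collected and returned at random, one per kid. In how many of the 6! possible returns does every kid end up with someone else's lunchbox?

265

Let Aᵢ be the assignments in which kid i gets their own lunchbox. We want the size of the complement of A₁∪…∪A_6.
By inclusion–exclusion this is Σ_{j=0}^{6} (−1)^j C(6,j)·(6−j)!.
Computing: 720 − 720 + 360 − 120 + 30 − 6 + 1 = 265.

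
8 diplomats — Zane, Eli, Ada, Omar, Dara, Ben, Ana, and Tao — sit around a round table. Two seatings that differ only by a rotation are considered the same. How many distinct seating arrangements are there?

Around a circle, 8 distinct people have 8!/8 = (7)! = 5040 rotationally distinct seatings.

5040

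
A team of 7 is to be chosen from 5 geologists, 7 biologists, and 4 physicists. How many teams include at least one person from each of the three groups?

10283

With no constraint there are C(16,7) = 11440 possible selections.
Subtract selections that omit an entire group: no geologists → C(11,7) = 330; no biologists → C(9,7) = 36; no physicists → C(12,7) = 792.
Add back selections omitting two groups (i.e. drawn from a single group): C(5,7) + C(7,7) + C(4,7) = 1.
By inclusion–exclusion: 11440 − 1158 + 1 = 10283.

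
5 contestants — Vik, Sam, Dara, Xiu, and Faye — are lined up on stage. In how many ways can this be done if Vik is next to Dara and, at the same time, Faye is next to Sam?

24

Treat {Vik,Dara} as one block (2 orders) and {Faye,Sam} as another (2 orders).
That leaves 3 units to arrange: 2 × 2 × 3! = 4 × 6 = 24.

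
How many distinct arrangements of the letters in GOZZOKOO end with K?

105

With the last slot taken by K, it remains to arrange the other 7 letters (GOZZOOO).
Those 7 letters have O appearing 4 times and Z appearing twice, giving (7)!/(4!·2!) = 105.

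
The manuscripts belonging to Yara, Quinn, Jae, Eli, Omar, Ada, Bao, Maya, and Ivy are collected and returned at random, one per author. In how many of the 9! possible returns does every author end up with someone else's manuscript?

Count assignments avoiding every fixed point. For any j of the 9 authors fixed to their own manuscript, the other 9−j can be arranged in (9−j)! ways.
By inclusion–exclusion this is Σ_{j=0}^{9} (−1)^j C(9,j)·(9−j)!.
Computing: 362880 − 362880 + 181440 − 60480 + 15120 − 3024 + 504 − 72 + 9 − 1 = 133496.

133496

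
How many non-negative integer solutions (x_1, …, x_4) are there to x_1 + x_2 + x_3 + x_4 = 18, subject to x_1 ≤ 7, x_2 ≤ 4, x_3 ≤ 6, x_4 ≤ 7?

80

By stars and bars, unrestricted non-negative solutions to x_1+…+x_4 = 18 number C(18+3,3) = 1330.
Subtract solutions that violate a single cap (substitute x_i' = x_i − (cap_i+1)): x_1 ≥ 8 gives C(13,3) = 286; x_2 ≥ 5 gives C(16,3) = 560; x_3 ≥ 7 gives C(14,3) = 364; x_4 ≥ 8 gives C(13,3) = 286. Together 1496.
Add back pairs where two caps are both exceeded: 56 + 20 + 10 + 84 + 56 + 20 = 246.
By inclusion–exclusion the count is 1330 − 1496 + 246 = 80.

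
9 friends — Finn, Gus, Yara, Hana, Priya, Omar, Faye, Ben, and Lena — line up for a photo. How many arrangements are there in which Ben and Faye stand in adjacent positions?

Place the 7 others and the Ben-Faye pair as 8 objects in a line; the pair has 2 internal arrangements.
That gives 2 × 8! = 2 × 40320 = 80640.

80640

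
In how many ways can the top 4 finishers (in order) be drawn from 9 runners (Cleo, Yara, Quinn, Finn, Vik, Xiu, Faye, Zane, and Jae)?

This is an ordered selection of 4 from 9: P(9,4).
That gives 9 × 8 × 7 × 6 = 3024.

3024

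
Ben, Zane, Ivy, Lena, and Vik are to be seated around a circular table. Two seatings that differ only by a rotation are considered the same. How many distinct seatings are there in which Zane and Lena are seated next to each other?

Glue Zane and Lena into a block (2 internal orders). Seating 4 units around a circle gives (3)! arrangements.
So 2 × (3)! = 2 × 6 = 12.

12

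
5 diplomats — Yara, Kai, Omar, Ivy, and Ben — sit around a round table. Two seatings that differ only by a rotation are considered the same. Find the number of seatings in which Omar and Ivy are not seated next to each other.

Without the restriction there are (4)! = 24 seatings.
Those with Omar next to Ivy: fuse the pair into one unit and seat 4 units around a circle — 2·(3)! = 12.
Subtracting, 24 − 12 = 12.

12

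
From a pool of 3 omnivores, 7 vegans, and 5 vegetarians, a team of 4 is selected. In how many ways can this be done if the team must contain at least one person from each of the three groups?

630

Unrestricted: C(15,4) = 1365 ways to pick any 4 of the 15.
Selections missing a whole group: no omnivores → C(12,4) = 495; no vegans → C(8,4) = 70; no vegetarians → C(10,4) = 210.
Add back selections omitting two groups (i.e. drawn from a single group): C(3,4) + C(7,4) + C(5,4) = 40.
By inclusion–exclusion: 1365 − 775 + 40 = 630.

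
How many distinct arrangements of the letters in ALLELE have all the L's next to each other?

Treat the 3 copies of L as a single block. The multiset to arrange is then {LLL, A, E, E}, 4 items in all.
That gives (4)!/(2!) = 12 arrangements.

12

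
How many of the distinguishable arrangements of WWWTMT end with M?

10

With the last slot taken by M, it remains to arrange the other 5 letters (WWWTT).
Those 5 letters have T appearing twice and W appearing 3 times, giving (5)!/(3!·2!) = 10.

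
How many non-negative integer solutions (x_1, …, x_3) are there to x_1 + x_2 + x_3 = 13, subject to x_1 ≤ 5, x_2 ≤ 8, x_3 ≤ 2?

6

Ignoring the caps, the number of non-negative solutions to x_1+…+x_3 = 13 is C(15,2) = 105.
Subtract solutions that violate a single cap (substitute x_i' = x_i − (cap_i+1)): x_1 ≥ 6 gives C(9,2) = 36; x_2 ≥ 9 gives C(6,2) = 15; x_3 ≥ 3 gives C(12,2) = 66. Together 117.
Add back pairs where two caps are both exceeded: 0 + 15 + 3 = 18.
By inclusion–exclusion the count is 105 − 117 + 18 = 6.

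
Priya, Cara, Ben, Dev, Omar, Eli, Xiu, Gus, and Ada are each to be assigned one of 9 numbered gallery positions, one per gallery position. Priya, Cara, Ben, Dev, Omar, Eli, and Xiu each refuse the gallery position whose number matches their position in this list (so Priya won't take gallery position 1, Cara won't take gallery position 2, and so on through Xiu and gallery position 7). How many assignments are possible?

Let Aᵢ (for 1 ≤ i ≤ 7) be the placements that put person i in their forbidden gallery position. Any j of these fix j positions, leaving (9−j)! ways to fill the rest, and there are C(7,j) ways to pick which j.
By inclusion–exclusion, the number of valid placements is Σ_{j=0}^{7} (−1)^j C(7,j)·(9−j)!.
Computing: 362880 − 282240 + 105840 − 25200 + 4200 − 504 + 42 − 2 = 165016.

165016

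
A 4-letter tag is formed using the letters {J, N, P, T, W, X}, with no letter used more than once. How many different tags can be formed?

360

With no repetition, fill the 4 letters in order: 6 choices, then 5, down to 3.
6 × 5 × 4 × 3 = 360.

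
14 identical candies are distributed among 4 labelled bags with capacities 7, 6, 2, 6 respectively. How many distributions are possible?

By stars and bars, unrestricted non-negative solutions to x_1+…+x_4 = 14 number C(14+3,3) = 680.
Subtract solutions that violate a single cap (substitute x_i' = x_i − (cap_i+1)): x_1 ≥ 8 gives C(9,3) = 84; x_2 ≥ 7 gives C(10,3) = 120; x_3 ≥ 3 gives C(14,3) = 364; x_4 ≥ 7 gives C(10,3) = 120. Together 688.
Add back pairs where two caps are both exceeded: 0 + 20 + 0 + 35 + 1 + 35 = 91.
By inclusion–exclusion the count is 680 − 688 + 91 = 83.

83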